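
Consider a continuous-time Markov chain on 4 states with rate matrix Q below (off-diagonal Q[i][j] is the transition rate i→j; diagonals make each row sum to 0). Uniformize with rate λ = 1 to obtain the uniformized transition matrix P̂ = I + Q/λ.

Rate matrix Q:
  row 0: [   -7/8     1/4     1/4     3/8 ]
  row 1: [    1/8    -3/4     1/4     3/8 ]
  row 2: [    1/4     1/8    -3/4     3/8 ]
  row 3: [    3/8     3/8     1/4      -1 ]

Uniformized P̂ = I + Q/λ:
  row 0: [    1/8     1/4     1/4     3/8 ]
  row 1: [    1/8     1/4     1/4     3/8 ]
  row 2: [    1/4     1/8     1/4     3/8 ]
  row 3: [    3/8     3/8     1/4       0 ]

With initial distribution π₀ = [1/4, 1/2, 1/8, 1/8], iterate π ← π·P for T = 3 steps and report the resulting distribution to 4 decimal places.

π = [0.2192, 0.2502, 0.2500, 0.2805]

t=0: π = [0.2500, 0.5000, 0.1250, 0.1250]
t=1: π = [0.1719, 0.2500, 0.2500, 0.3281]
t=2: π = [0.2383, 0.2598, 0.2500, 0.2520]
t=3: π = [0.2192, 0.2502, 0.2500, 0.2805]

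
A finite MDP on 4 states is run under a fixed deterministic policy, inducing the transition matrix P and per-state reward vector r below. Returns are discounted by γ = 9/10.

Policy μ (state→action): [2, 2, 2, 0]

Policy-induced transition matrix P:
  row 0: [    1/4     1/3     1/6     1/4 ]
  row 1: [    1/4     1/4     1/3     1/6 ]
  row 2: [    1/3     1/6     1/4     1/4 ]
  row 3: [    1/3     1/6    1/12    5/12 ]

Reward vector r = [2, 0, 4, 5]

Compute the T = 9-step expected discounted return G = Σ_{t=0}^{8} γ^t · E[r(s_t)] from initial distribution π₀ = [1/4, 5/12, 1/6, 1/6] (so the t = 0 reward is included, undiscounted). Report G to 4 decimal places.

G = 16.1018

t=0: π = [0.2500, 0.4167, 0.1667, 0.1667], E[r] = 2.0000, γ^t·E[r] = 2.000000, running G = 2.000000
t=1: π = [0.2778, 0.2431, 0.2361, 0.2431], E[r] = 2.7153, γ^t·E[r] = 2.443750, running G = 4.443750
t=2: π = [0.2899, 0.2332, 0.2066, 0.2703], E[r] = 2.7575, γ^t·E[r] = 2.233594, running G = 6.677344
t=3: π = [0.2897, 0.2344, 0.2002, 0.2756], E[r] = 2.7584, γ^t·E[r] = 2.010902, running G = 8.688246
t=4: π = [0.2897, 0.2345, 0.1995, 0.2764], E[r] = 2.7591, γ^t·E[r] = 1.810263, running G = 10.498509
t=5: π = [0.2897, 0.2345, 0.1993, 0.2765], E[r] = 2.7593, γ^t·E[r] = 1.629329, running G = 12.127839
t=6: π = [0.2897, 0.2345, 0.1993, 0.2765], E[r] = 2.7593, γ^t·E[r] = 1.466408, running G = 13.594247
t=7: π = [0.2897, 0.2345, 0.1993, 0.2766], E[r] = 2.7593, γ^t·E[r] = 1.319769, running G = 14.914016
t=8: π = [0.2897, 0.2345, 0.1993, 0.2766], E[r] = 2.7593, γ^t·E[r] = 1.187793, running G = 16.101809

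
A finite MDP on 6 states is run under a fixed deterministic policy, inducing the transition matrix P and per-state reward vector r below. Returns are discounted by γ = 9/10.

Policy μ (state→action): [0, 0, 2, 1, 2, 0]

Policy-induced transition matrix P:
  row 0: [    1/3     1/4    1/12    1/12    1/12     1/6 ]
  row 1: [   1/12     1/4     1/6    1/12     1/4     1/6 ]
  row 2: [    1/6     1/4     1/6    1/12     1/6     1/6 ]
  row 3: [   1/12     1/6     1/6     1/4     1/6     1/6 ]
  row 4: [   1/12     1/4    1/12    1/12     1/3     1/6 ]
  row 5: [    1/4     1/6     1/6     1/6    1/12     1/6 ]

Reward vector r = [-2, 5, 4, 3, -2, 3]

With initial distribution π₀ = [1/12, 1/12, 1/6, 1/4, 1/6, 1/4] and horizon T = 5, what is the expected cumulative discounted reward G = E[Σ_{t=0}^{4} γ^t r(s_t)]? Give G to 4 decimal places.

G = 7.8120

t=0: π = [0.0833, 0.0833, 0.1667, 0.2500, 0.1667, 0.2500], E[r] = 2.0833, γ^t·E[r] = 2.083333, running G = 2.083333
t=1: π = [0.1597, 0.2083, 0.1458, 0.1458, 0.1736, 0.1667], E[r] = 1.8958, γ^t·E[r] = 1.706250, running G = 3.789583
t=2: π = [0.1632, 0.2240, 0.1389, 0.1215, 0.1858, 0.1667], E[r] = 1.8420, γ^t·E[r] = 1.492031, running G = 5.281615
t=3: π = [0.1635, 0.2260, 0.1376, 0.1175, 0.1888, 0.1667], E[r] = 1.8281, γ^t·E[r] = 1.332703, running G = 6.614318
t=4: π = [0.1634, 0.2263, 0.1373, 0.1168, 0.1895, 0.1667], E[r] = 1.8254, γ^t·E[r] = 1.197677, running G = 7.811994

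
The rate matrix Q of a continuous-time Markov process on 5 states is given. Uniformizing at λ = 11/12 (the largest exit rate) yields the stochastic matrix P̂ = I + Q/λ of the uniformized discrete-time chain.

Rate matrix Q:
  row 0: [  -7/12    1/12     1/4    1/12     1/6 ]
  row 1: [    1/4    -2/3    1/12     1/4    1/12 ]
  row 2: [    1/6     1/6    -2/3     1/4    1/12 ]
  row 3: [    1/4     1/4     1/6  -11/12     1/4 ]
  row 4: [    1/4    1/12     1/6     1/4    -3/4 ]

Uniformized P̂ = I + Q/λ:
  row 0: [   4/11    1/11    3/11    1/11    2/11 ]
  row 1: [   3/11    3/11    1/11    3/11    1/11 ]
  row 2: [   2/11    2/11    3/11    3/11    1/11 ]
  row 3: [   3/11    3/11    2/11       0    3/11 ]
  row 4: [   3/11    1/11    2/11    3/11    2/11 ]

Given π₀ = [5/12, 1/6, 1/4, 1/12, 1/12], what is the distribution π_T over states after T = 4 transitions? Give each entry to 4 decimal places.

t=0: π = [0.4167, 0.1667, 0.2500, 0.0833, 0.0833]
t=1: π = [0.2879, 0.1591, 0.2273, 0.1742, 0.1515]
t=2: π = [0.2782, 0.1722, 0.2142, 0.1729, 0.1625]
t=3: π = [0.2785, 0.1731, 0.2109, 0.1750, 0.1624]
t=4: π = [0.2789, 0.1734, 0.2106, 0.1744, 0.1628]

π = [0.2789, 0.1734, 0.2106, 0.1744, 0.1628]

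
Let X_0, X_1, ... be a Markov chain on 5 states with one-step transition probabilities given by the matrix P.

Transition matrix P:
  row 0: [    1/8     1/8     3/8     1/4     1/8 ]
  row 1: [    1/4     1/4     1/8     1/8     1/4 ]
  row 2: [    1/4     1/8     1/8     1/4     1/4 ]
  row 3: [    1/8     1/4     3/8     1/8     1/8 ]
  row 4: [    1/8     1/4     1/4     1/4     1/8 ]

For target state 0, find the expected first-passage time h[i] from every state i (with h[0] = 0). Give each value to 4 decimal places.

First-step conditioning: h[0] = 0; for i ≠ 0, h[i] = 1 + Σ_k P[i][k]·h[k].
  h[1] = 1 + 1/4·h[1] + 1/8·h[2] + 1/8·h[3] + 1/4·h[4]
  h[2] = 1 + 1/8·h[1] + 1/8·h[2] + 1/4·h[3] + 1/4·h[4]
  h[3] = 1 + 1/4·h[1] + 3/8·h[2] + 1/8·h[3] + 1/8·h[4]
  h[4] = 1 + 1/4·h[1] + 1/4·h[2] + 1/4·h[3] + 1/8·h[4]
Solving the 4×4 linear system over states ≠ 0 gives exactly h = [0, 567/115, 5, 631/115, 638/115] (h[0] = 0 is the target).

h = [0.0000, 4.9304, 5.0000, 5.4870, 5.5478]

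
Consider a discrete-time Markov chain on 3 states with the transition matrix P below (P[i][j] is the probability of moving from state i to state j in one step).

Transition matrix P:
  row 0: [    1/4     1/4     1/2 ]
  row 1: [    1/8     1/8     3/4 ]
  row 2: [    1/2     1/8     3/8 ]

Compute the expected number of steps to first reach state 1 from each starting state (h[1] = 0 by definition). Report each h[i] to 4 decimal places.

First-step conditioning: h[1] = 0; for i ≠ 1, h[i] = 1 + Σ_k P[i][k]·h[k].
  h[0] = 1 + 1/4·h[0] + 1/2·h[2]
  h[2] = 1 + 1/2·h[0] + 3/8·h[2]
Solving the 2×2 linear system over states ≠ 1 gives exactly h = [36/7, 0, 40/7] (h[1] = 0 is the target).

h = [5.1429, 0.0000, 5.7143]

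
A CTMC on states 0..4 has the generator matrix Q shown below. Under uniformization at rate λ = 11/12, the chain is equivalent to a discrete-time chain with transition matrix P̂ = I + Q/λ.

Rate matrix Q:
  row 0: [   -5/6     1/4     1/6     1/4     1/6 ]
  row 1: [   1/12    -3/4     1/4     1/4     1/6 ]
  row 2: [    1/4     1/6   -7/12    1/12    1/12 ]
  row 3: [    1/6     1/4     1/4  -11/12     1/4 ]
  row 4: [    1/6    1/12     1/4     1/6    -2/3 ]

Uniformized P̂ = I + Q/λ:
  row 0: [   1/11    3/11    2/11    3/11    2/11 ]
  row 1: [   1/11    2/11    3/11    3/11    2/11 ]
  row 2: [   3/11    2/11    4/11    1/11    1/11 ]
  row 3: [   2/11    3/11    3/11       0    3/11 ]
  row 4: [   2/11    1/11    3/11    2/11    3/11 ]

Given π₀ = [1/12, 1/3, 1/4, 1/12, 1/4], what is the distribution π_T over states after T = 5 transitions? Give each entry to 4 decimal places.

π = [0.1739, 0.1951, 0.2826, 0.1606, 0.1878]

t=0: π = [0.0833, 0.3333, 0.2500, 0.0833, 0.2500]
t=1: π = [0.1667, 0.1742, 0.2879, 0.1818, 0.1894]
t=2: π = [0.1770, 0.1963, 0.2837, 0.1536, 0.1894]
t=3: π = [0.1737, 0.1947, 0.2824, 0.1620, 0.1872]
t=4: π = [0.1740, 0.1953, 0.2826, 0.1602, 0.1879]
t=5: π = [0.1739, 0.1951, 0.2826, 0.1606, 0.1878]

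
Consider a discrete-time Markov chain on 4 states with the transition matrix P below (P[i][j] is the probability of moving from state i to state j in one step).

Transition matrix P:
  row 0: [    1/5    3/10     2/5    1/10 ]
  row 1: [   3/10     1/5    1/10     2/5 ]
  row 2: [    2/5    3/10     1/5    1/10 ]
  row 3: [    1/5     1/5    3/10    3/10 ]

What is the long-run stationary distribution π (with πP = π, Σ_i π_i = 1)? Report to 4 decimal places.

Balance equations π_j = Σ_i π_i·P[i][j]:
  π_0 = 1/5·π_0 + 3/10·π_1 + 2/5·π_2 + 1/5·π_3
  π_1 = 3/10·π_0 + 1/5·π_1 + 3/10·π_2 + 1/5·π_3
  π_2 = 2/5·π_0 + 1/10·π_1 + 1/5·π_2 + 3/10·π_3
  normalize: π_0 + π_1 + π_2 + π_3 = 1
Solving the linear system gives exactly π = [43/156, 23/91, 275/1092, 20/91].

π = [0.2756, 0.2527, 0.2518, 0.2198]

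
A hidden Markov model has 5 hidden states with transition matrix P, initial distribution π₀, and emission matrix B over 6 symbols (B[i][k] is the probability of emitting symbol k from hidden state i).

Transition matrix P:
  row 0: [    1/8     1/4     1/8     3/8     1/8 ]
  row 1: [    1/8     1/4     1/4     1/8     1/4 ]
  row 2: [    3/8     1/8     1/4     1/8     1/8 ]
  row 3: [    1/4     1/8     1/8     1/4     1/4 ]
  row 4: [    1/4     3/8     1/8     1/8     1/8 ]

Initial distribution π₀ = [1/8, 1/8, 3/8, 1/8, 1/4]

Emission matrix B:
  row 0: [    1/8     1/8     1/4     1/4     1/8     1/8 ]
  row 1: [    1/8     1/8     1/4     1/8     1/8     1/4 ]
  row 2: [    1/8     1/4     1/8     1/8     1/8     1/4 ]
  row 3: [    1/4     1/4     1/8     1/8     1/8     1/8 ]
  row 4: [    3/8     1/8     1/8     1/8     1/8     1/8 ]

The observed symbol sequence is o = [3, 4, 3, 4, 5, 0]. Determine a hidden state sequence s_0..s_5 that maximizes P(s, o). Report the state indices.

t=0: δ = [3.125e-02, 1.562e-02, 4.688e-02, 1.562e-02, 3.125e-02]  (obs o_0=3)
t=1: δ = [2.197e-03, 1.465e-03, 1.465e-03, 1.465e-03, 7.324e-04]  ψ = [2, 4, 2, 0, 2]  (obs o_1=4)
t=2: δ = [1.373e-04, 6.866e-05, 4.578e-05, 1.030e-04, 4.578e-05]  ψ = [2, 0, 1, 0, 1]  (obs o_2=3)
t=3: δ = [3.219e-06, 4.292e-06, 2.146e-06, 6.437e-06, 3.219e-06]  ψ = [3, 0, 0, 0, 3]  (obs o_3=4)
t=4: δ = [2.012e-07, 3.017e-07, 2.682e-07, 2.012e-07, 2.012e-07]  ψ = [3, 4, 1, 3, 3]  (obs o_4=5)
t=5: δ = [1.257e-08, 9.430e-09, 9.430e-09, 1.886e-08, 2.829e-08]  ψ = [2, 1, 1, 0, 1]  (obs o_5=0)
backtrack: best end state = 4; path = [2, 0, 3, 4, 1, 4]

path = [2, 0, 3, 4, 1, 4]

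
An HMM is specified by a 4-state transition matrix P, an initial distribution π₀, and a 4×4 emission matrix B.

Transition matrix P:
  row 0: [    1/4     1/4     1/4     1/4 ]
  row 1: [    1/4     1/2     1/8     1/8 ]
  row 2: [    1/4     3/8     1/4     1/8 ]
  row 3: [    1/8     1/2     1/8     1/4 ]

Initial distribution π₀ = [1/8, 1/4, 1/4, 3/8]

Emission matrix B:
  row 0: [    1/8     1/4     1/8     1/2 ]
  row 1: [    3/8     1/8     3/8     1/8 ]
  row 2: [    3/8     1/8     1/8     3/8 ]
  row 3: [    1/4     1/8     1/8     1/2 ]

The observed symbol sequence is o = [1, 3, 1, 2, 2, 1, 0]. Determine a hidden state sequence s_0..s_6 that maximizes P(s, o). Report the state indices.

t=0: δ = [3.125e-02, 3.125e-02, 3.125e-02, 4.688e-02]  (obs o_0=1)
t=1: δ = [3.906e-03, 2.930e-03, 2.930e-03, 5.859e-03]  ψ = [0, 3, 0, 3]  (obs o_1=3)
t=2: δ = [2.441e-04, 3.662e-04, 1.221e-04, 1.831e-04]  ψ = [0, 3, 0, 3]  (obs o_2=1)
t=3: δ = [1.144e-05, 6.866e-05, 7.629e-06, 7.629e-06]  ψ = [1, 1, 0, 0]  (obs o_3=2)
t=4: δ = [2.146e-06, 1.287e-05, 1.073e-06, 1.073e-06]  ψ = [1, 1, 1, 1]  (obs o_4=2)
t=5: δ = [8.047e-07, 8.047e-07, 2.012e-07, 2.012e-07]  ψ = [1, 1, 1, 1]  (obs o_5=1)
t=6: δ = [2.515e-08, 1.509e-07, 7.544e-08, 5.029e-08]  ψ = [0, 1, 0, 0]  (obs o_6=0)
backtrack: best end state = 1; path = [3, 3, 1, 1, 1, 1, 1]

path = [3, 3, 1, 1, 1, 1, 1]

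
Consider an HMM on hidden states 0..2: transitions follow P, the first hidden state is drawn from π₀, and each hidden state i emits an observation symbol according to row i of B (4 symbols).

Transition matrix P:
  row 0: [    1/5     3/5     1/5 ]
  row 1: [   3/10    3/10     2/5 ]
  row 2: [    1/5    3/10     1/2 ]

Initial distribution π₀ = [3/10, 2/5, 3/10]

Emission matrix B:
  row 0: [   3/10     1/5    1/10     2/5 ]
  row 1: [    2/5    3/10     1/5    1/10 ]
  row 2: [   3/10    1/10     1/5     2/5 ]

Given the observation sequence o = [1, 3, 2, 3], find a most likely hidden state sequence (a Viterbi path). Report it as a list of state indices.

path = [1, 2, 2, 2]

t=0: δ = [6.000e-02, 1.200e-01, 3.000e-02]  (obs o_0=1)
t=1: δ = [1.440e-02, 3.600e-03, 1.920e-02]  ψ = [1, 0, 1]  (obs o_1=3)
t=2: δ = [3.840e-04, 1.728e-03, 1.920e-03]  ψ = [2, 0, 2]  (obs o_2=2)
t=3: δ = [2.074e-04, 5.760e-05, 3.840e-04]  ψ = [1, 2, 2]  (obs o_3=3)
backtrack: best end state = 2; path = [1, 2, 2, 2]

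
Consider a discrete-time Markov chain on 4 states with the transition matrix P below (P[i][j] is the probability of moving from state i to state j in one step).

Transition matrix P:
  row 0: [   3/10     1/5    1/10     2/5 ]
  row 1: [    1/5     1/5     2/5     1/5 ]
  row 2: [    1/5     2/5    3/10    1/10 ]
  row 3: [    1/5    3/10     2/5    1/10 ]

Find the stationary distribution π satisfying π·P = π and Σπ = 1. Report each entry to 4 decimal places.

Balance equations π_j = Σ_i π_i·P[i][j]:
  π_0 = 3/10·π_0 + 1/5·π_1 + 1/5·π_2 + 1/5·π_3
  π_1 = 1/5·π_0 + 1/5·π_1 + 2/5·π_2 + 3/10·π_3
  π_2 = 1/10·π_0 + 2/5·π_1 + 3/10·π_2 + 2/5·π_3
  normalize: π_0 + π_1 + π_2 + π_3 = 1
Solving the linear system gives exactly π = [2/9, 305/1089, 10/33, 212/1089].

π = [0.2222, 0.2801, 0.3030, 0.1947]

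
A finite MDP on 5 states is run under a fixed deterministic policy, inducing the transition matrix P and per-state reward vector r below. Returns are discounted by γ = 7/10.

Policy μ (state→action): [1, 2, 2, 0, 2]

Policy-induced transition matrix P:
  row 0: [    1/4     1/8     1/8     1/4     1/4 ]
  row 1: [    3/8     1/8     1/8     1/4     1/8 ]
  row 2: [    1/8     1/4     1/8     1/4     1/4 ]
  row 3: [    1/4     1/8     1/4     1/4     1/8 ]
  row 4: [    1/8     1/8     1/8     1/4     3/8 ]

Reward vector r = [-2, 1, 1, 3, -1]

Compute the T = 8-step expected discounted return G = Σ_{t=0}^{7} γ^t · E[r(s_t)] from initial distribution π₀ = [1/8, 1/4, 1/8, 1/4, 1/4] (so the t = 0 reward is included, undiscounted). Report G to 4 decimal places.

t=0: π = [0.1250, 0.2500, 0.1250, 0.2500, 0.2500], E[r] = 0.6250, γ^t·E[r] = 0.625000, running G = 0.625000
t=1: π = [0.2344, 0.1406, 0.1563, 0.2500, 0.2188], E[r] = 0.3594, γ^t·E[r] = 0.251563, running G = 0.876563
t=2: π = [0.2207, 0.1445, 0.1563, 0.2500, 0.2285], E[r] = 0.3809, γ^t·E[r] = 0.186621, running G = 1.063184
t=3: π = [0.2200, 0.1445, 0.1563, 0.2500, 0.2292], E[r] = 0.3816, γ^t·E[r] = 0.130886, running G = 1.194070
t=4: π = [0.2199, 0.1445, 0.1563, 0.2500, 0.2293], E[r] = 0.3817, γ^t·E[r] = 0.091642, running G = 1.285712
t=5: π = [0.2199, 0.1445, 0.1563, 0.2500, 0.2294], E[r] = 0.3817, γ^t·E[r] = 0.064151, running G = 1.349863
t=6: π = [0.2199, 0.1445, 0.1563, 0.2500, 0.2294], E[r] = 0.3817, γ^t·E[r] = 0.044906, running G = 1.394769
t=7: π = [0.2199, 0.1445, 0.1563, 0.2500, 0.2294], E[r] = 0.3817, γ^t·E[r] = 0.031434, running G = 1.426204

G = 1.4262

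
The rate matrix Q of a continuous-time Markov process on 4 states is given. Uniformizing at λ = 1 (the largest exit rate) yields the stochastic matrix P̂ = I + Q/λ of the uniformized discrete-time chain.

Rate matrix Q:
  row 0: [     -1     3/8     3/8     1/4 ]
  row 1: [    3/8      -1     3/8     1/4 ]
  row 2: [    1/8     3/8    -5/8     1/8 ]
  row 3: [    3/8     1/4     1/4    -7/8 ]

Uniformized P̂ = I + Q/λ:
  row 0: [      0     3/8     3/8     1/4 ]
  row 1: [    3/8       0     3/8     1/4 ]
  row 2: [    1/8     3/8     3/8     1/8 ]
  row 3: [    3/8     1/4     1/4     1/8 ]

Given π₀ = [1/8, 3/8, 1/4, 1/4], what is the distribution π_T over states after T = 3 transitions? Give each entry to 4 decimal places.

π = [0.2161, 0.2488, 0.3521, 0.1831]

t=0: π = [0.1250, 0.3750, 0.2500, 0.2500]
t=1: π = [0.2656, 0.2031, 0.3438, 0.1875]
t=2: π = [0.1895, 0.2754, 0.3516, 0.1836]
t=3: π = [0.2161, 0.2488, 0.3521, 0.1831]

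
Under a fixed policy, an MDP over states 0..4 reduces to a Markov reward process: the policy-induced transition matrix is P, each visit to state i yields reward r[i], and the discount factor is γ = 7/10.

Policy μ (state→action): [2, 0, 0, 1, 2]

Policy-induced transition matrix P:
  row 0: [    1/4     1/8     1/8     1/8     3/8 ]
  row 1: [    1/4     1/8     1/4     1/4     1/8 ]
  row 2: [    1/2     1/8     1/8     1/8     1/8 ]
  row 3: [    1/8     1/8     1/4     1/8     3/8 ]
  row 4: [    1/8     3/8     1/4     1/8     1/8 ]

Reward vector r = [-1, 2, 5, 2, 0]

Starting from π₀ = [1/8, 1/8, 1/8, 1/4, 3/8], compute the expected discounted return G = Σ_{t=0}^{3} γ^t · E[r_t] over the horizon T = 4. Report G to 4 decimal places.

G = 3.5247

t=0: π = [0.1250, 0.1250, 0.1250, 0.2500, 0.3750], E[r] = 1.2500, γ^t·E[r] = 1.250000, running G = 1.250000
t=1: π = [0.2031, 0.2188, 0.2188, 0.1406, 0.2188], E[r] = 1.6094, γ^t·E[r] = 1.126563, running G = 2.376563
t=2: π = [0.2598, 0.1797, 0.1973, 0.1523, 0.2109], E[r] = 1.3906, γ^t·E[r] = 0.681406, running G = 3.057969
t=3: π = [0.2539, 0.1777, 0.1929, 0.1475, 0.2280], E[r] = 1.3608, γ^t·E[r] = 0.466768, running G = 3.524737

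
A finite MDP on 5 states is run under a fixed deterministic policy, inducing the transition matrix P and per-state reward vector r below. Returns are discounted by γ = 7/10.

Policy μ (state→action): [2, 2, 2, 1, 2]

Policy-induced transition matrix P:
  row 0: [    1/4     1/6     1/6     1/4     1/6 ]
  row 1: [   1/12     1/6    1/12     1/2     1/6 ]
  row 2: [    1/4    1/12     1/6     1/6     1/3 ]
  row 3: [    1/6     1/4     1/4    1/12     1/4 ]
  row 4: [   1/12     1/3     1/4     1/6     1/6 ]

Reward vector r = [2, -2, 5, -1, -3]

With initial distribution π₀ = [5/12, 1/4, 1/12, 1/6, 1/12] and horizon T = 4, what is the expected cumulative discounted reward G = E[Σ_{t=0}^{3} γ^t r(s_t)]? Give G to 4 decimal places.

G = 0.2892

t=0: π = [0.4167, 0.2500, 0.0833, 0.1667, 0.0833], E[r] = 0.3333, γ^t·E[r] = 0.333333, running G = 0.333333
t=1: π = [0.1806, 0.1875, 0.1667, 0.2708, 0.1944], E[r] = -0.0347, γ^t·E[r] = -0.024306, running G = 0.309028
t=2: π = [0.1638, 0.2078, 0.1898, 0.2216, 0.2170], E[r] = -0.0116, γ^t·E[r] = -0.005671, running G = 0.303356
t=3: π = [0.1607, 0.2055, 0.1859, 0.2311, 0.2168], E[r] = -0.0414, γ^t·E[r] = -0.014192, running G = 0.289164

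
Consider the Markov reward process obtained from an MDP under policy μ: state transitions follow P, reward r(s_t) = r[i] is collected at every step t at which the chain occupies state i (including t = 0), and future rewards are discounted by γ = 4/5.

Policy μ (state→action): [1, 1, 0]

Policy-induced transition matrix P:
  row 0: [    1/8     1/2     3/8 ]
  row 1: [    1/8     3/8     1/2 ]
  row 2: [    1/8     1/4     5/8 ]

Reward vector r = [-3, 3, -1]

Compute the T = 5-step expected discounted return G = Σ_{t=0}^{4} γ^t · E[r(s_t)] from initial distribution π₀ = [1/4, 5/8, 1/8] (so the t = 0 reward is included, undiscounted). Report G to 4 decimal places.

t=0: π = [0.2500, 0.6250, 0.1250], E[r] = 1.0000, γ^t·E[r] = 1.000000, running G = 1.000000
t=1: π = [0.1250, 0.3906, 0.4844], E[r] = 0.3125, γ^t·E[r] = 0.250000, running G = 1.250000
t=2: π = [0.1250, 0.3301, 0.5449], E[r] = 0.0703, γ^t·E[r] = 0.045000, running G = 1.295000
t=3: π = [0.1250, 0.3225, 0.5525], E[r] = 0.0400, γ^t·E[r] = 0.020500, running G = 1.315500
t=4: π = [0.1250, 0.3216, 0.5534], E[r] = 0.0363, γ^t·E[r] = 0.014850, running G = 1.330350

G = 1.3304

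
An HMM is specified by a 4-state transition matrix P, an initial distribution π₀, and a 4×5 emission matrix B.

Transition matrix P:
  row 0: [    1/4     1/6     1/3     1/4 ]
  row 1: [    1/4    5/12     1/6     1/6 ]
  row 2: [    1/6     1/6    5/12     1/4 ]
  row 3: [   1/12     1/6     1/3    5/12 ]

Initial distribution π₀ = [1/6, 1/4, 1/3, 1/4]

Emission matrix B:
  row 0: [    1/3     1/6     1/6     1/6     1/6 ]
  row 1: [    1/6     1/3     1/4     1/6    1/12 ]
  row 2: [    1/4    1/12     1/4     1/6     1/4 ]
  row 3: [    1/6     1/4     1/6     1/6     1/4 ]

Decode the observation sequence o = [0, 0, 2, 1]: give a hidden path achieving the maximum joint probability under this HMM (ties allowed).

path = [2, 2, 2, 3]

t=0: δ = [5.556e-02, 4.167e-02, 8.333e-02, 4.167e-02]  (obs o_0=0)
t=1: δ = [4.630e-03, 2.894e-03, 8.681e-03, 3.472e-03]  ψ = [0, 1, 2, 2]  (obs o_1=0)
t=2: δ = [2.411e-04, 3.617e-04, 9.042e-04, 3.617e-04]  ψ = [2, 2, 2, 2]  (obs o_2=2)
t=3: δ = [2.512e-05, 5.023e-05, 3.140e-05, 5.651e-05]  ψ = [2, 1, 2, 2]  (obs o_3=1)
backtrack: best end state = 3; path = [2, 2, 2, 3]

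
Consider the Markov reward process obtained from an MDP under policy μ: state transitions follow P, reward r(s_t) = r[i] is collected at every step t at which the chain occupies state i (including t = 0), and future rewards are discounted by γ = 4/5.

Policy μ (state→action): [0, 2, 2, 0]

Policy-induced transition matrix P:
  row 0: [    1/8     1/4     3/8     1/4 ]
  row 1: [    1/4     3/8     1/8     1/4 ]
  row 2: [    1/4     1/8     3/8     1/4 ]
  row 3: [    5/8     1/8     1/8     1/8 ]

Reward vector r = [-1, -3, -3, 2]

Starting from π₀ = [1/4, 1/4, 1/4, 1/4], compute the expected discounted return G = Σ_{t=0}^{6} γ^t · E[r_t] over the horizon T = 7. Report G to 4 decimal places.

t=0: π = [0.2500, 0.2500, 0.2500, 0.2500], E[r] = -1.2500, γ^t·E[r] = -1.250000, running G = -1.250000
t=1: π = [0.3125, 0.2188, 0.2500, 0.2188], E[r] = -1.2813, γ^t·E[r] = -1.025000, running G = -2.275000
t=2: π = [0.2930, 0.2188, 0.2656, 0.2227], E[r] = -1.3008, γ^t·E[r] = -0.832500, running G = -3.107500
t=3: π = [0.2969, 0.2163, 0.2646, 0.2222], E[r] = -1.2954, γ^t·E[r] = -0.663250, running G = -3.770750
t=4: π = [0.2962, 0.2162, 0.2654, 0.2222], E[r] = -1.2964, γ^t·E[r] = -0.531025, running G = -4.301775
t=5: π = [0.2963, 0.2161, 0.2654, 0.2222], E[r] = -1.2963, γ^t·E[r] = -0.424763, running G = -4.726538
t=6: π = [0.2963, 0.2161, 0.2654, 0.2222], E[r] = -1.2963, γ^t·E[r] = -0.339817, running G = -5.066355

G = -5.0664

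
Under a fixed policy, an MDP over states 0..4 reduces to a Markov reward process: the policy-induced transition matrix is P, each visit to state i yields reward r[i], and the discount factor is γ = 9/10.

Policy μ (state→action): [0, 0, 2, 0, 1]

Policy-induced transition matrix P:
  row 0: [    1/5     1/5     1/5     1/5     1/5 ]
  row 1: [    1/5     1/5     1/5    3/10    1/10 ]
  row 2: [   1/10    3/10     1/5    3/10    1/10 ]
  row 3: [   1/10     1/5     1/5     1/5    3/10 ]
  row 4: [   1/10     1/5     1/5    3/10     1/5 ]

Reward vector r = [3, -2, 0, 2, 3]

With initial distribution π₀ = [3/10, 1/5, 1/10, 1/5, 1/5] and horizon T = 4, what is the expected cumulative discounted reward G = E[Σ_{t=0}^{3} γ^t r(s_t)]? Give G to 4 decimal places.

t=0: π = [0.3000, 0.2000, 0.1000, 0.2000, 0.2000], E[r] = 1.5000, γ^t·E[r] = 1.500000, running G = 1.500000
t=1: π = [0.1500, 0.2100, 0.2000, 0.2500, 0.1900], E[r] = 1.1000, γ^t·E[r] = 0.990000, running G = 2.490000
t=2: π = [0.1360, 0.2200, 0.2000, 0.2600, 0.1840], E[r] = 1.0400, γ^t·E[r] = 0.842400, running G = 3.332400
t=3: π = [0.1356, 0.2200, 0.2000, 0.2604, 0.1840], E[r] = 1.0396, γ^t·E[r] = 0.757868, running G = 4.090268

G = 4.0903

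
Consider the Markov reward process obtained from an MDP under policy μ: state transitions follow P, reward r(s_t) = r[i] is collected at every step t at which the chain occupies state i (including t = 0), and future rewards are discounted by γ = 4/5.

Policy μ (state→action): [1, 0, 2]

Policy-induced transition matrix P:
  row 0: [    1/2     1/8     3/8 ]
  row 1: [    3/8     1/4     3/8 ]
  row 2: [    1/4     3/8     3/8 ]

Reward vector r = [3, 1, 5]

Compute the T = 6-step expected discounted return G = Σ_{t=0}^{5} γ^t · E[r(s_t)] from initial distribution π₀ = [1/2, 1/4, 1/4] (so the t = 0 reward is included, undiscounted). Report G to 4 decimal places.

t=0: π = [0.5000, 0.2500, 0.2500], E[r] = 3.0000, γ^t·E[r] = 3.000000, running G = 3.000000
t=1: π = [0.4063, 0.2188, 0.3750], E[r] = 3.3125, γ^t·E[r] = 2.650000, running G = 5.650000
t=2: π = [0.3789, 0.2461, 0.3750], E[r] = 3.2578, γ^t·E[r] = 2.085000, running G = 7.735000
t=3: π = [0.3755, 0.2495, 0.3750], E[r] = 3.2510, γ^t·E[r] = 1.664500, running G = 9.399500
t=4: π = [0.3751, 0.2499, 0.3750], E[r] = 3.2501, γ^t·E[r] = 1.331250, running G = 10.730750
t=5: π = [0.3750, 0.2500, 0.3750], E[r] = 3.2500, γ^t·E[r] = 1.064965, running G = 11.795715

G = 11.7957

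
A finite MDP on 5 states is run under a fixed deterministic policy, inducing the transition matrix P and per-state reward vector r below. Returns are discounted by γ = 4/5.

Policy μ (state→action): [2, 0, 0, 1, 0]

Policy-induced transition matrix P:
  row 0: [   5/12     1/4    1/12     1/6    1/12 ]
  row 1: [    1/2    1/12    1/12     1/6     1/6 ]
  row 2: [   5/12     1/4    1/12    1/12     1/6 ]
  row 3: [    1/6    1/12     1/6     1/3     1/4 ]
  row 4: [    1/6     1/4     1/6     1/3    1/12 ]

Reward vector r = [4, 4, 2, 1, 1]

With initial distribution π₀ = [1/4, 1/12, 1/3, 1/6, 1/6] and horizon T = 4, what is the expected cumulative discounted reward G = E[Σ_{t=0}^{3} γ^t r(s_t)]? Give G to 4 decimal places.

t=0: π = [0.2500, 0.0833, 0.3333, 0.1667, 0.1667], E[r] = 2.3333, γ^t·E[r] = 2.333333, running G = 2.333333
t=1: π = [0.3403, 0.2083, 0.1111, 0.1944, 0.1458], E[r] = 2.7569, γ^t·E[r] = 2.205556, running G = 4.538889
t=2: π = [0.3490, 0.1829, 0.1117, 0.2141, 0.1424], E[r] = 2.7072, γ^t·E[r] = 1.732593, running G = 6.271481
t=3: π = [0.3428, 0.1838, 0.1130, 0.2168, 0.1436], E[r] = 2.6929, γ^t·E[r] = 1.378765, running G = 7.650247

G = 7.6502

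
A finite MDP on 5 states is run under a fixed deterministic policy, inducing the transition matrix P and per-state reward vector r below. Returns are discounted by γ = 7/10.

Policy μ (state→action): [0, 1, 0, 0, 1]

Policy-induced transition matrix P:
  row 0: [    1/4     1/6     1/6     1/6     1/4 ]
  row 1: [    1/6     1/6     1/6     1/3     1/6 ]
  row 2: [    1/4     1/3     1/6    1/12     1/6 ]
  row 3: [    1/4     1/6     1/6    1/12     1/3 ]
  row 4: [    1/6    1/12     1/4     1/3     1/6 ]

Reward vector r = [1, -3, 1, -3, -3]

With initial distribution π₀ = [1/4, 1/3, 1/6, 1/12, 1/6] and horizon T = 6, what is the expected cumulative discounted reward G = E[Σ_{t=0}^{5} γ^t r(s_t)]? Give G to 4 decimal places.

t=0: π = [0.2500, 0.3333, 0.1667, 0.0833, 0.1667], E[r] = -1.3333, γ^t·E[r] = -1.333333, running G = -1.333333
t=1: π = [0.2083, 0.1806, 0.1806, 0.2292, 0.2014], E[r] = -1.4444, γ^t·E[r] = -1.011111, running G = -2.344444
t=2: π = [0.2182, 0.1800, 0.1834, 0.1962, 0.2222], E[r] = -1.3935, γ^t·E[r] = -0.682824, running G = -3.027269
t=3: π = [0.2165, 0.1787, 0.1852, 0.2021, 0.2175], E[r] = -1.3933, γ^t·E[r] = -0.477911, running G = -3.505179
t=4: π = [0.2170, 0.1794, 0.1848, 0.2004, 0.2184], E[r] = -1.3929, γ^t·E[r] = -0.334437, running G = -3.839616
t=5: π = [0.2169, 0.1793, 0.1849, 0.2009, 0.2182], E[r] = -1.3931, γ^t·E[r] = -0.234144, running G = -4.073760

G = -4.0738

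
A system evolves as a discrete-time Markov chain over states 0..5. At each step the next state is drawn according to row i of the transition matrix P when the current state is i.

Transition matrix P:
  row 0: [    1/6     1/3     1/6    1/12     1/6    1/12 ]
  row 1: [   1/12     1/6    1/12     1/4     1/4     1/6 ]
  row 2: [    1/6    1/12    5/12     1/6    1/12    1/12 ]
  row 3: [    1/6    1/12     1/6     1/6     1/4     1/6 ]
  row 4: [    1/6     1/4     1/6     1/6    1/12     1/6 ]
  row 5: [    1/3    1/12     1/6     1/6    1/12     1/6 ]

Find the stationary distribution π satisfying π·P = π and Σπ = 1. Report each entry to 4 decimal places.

π = [0.1753, 0.1666, 0.2037, 0.1659, 0.1534, 0.1351]

Balance equations π_j = Σ_i π_i·P[i][j]:
  π_0 = 1/6·π_0 + 1/12·π_1 + 1/6·π_2 + 1/6·π_3 + 1/6·π_4 + 1/3·π_5
  π_1 = 1/3·π_0 + 1/6·π_1 + 1/12·π_2 + 1/12·π_3 + 1/4·π_4 + 1/12·π_5
  π_2 = 1/6·π_0 + 1/12·π_1 + 5/12·π_2 + 1/6·π_3 + 1/6·π_4 + 1/6·π_5
  π_3 = 1/12·π_0 + 1/4·π_1 + 1/6·π_2 + 1/6·π_3 + 1/6·π_4 + 1/6·π_5
  π_4 = 1/6·π_0 + 1/4·π_1 + 1/12·π_2 + 1/4·π_3 + 1/12·π_4 + 1/12·π_5
  normalize: π_0 + π_1 + π_2 + π_3 + π_4 + π_5 = 1
Solving the linear system gives exactly π = [2258/12881, 2146/12881, 2624/12881, 4275/25762, 3951/25762, 1740/12881].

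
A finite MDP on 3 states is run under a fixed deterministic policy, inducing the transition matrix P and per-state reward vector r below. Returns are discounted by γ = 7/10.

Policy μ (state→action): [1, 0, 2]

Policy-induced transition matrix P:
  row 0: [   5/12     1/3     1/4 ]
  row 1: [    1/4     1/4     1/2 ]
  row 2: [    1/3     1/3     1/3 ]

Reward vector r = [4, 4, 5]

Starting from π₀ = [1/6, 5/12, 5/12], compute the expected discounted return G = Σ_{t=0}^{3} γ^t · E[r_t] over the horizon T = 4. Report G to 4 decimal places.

G = 11.1183

t=0: π = [0.1667, 0.4167, 0.4167], E[r] = 4.4167, γ^t·E[r] = 4.416667, running G = 4.416667
t=1: π = [0.3125, 0.2986, 0.3889], E[r] = 4.3889, γ^t·E[r] = 3.072222, running G = 7.488889
t=2: π = [0.3345, 0.3084, 0.3571], E[r] = 4.3571, γ^t·E[r] = 2.134959, running G = 9.623848
t=3: π = [0.3355, 0.3076, 0.3569], E[r] = 4.3569, γ^t·E[r] = 1.494405, running G = 11.118254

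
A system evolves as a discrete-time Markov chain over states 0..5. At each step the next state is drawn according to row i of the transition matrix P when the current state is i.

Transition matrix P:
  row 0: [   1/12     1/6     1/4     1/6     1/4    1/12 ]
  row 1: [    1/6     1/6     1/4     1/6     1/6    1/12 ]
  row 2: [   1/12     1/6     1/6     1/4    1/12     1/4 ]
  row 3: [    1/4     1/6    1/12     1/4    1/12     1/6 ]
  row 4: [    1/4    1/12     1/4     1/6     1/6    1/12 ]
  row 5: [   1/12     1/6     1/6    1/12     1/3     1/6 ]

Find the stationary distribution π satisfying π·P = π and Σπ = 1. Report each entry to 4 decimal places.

π = [0.1557, 0.1523, 0.1911, 0.1862, 0.1720, 0.1426]

Balance equations π_j = Σ_i π_i·P[i][j]:
  π_0 = 1/12·π_0 + 1/6·π_1 + 1/12·π_2 + 1/4·π_3 + 1/4·π_4 + 1/12·π_5
  π_1 = 1/6·π_0 + 1/6·π_1 + 1/6·π_2 + 1/6·π_3 + 1/12·π_4 + 1/6·π_5
  π_2 = 1/4·π_0 + 1/4·π_1 + 1/6·π_2 + 1/12·π_3 + 1/4·π_4 + 1/6·π_5
  π_3 = 1/6·π_0 + 1/6·π_1 + 1/4·π_2 + 1/4·π_3 + 1/6·π_4 + 1/12·π_5
  π_4 = 1/4·π_0 + 1/6·π_1 + 1/12·π_2 + 1/12·π_3 + 1/6·π_4 + 1/3·π_5
  normalize: π_0 + π_1 + π_2 + π_3 + π_4 + π_5 = 1
Solving the linear system gives exactly π = [39272/252185, 38417/252185, 311/1627, 303/1627, 43366/252185, 232/1627].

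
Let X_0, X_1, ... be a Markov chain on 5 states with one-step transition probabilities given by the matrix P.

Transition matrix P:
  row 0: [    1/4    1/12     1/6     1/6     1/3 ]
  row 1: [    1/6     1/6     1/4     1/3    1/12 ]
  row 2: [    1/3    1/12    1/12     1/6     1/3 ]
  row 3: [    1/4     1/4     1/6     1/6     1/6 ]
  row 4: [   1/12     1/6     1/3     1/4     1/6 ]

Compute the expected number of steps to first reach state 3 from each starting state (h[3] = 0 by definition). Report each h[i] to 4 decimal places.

First-step conditioning: h[3] = 0; for i ≠ 3, h[i] = 1 + Σ_k P[i][k]·h[k].
  h[0] = 1 + 1/4·h[0] + 1/12·h[1] + 1/6·h[2] + 1/3·h[4]
  h[1] = 1 + 1/6·h[0] + 1/6·h[1] + 1/4·h[2] + 1/12·h[4]
  h[2] = 1 + 1/3·h[0] + 1/12·h[1] + 1/12·h[2] + 1/3·h[4]
  h[4] = 1 + 1/12·h[0] + 1/6·h[1] + 1/3·h[2] + 1/6·h[4]
Solving the 4×4 linear system over states ≠ 3 gives exactly h = [1884/391, 1584/391, 1884/391, 0, 1728/391] (h[3] = 0 is the target).

h = [4.8184, 4.0512, 4.8184, 0.0000, 4.4194]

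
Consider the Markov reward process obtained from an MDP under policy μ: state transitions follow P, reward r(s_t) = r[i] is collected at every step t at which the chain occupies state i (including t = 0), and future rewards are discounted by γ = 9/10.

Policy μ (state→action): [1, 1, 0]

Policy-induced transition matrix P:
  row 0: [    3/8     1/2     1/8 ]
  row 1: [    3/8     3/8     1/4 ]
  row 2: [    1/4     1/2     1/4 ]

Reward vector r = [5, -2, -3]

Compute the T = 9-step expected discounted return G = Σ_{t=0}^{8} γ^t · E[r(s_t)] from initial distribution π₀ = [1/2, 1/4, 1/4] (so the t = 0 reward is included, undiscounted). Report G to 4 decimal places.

t=0: π = [0.5000, 0.2500, 0.2500], E[r] = 1.2500, γ^t·E[r] = 1.250000, running G = 1.250000
t=1: π = [0.3438, 0.4688, 0.1875], E[r] = 0.2188, γ^t·E[r] = 0.196875, running G = 1.446875
t=2: π = [0.3516, 0.4414, 0.2070], E[r] = 0.2539, γ^t·E[r] = 0.205664, running G = 1.652539
t=3: π = [0.3491, 0.4448, 0.2061], E[r] = 0.2378, γ^t·E[r] = 0.173351, running G = 1.825890
t=4: π = [0.3492, 0.4444, 0.2064], E[r] = 0.2383, γ^t·E[r] = 0.156376, running G = 1.982267
t=5: π = [0.3492, 0.4445, 0.2063], E[r] = 0.2381, γ^t·E[r] = 0.140590, running G = 2.122857
t=6: π = [0.3492, 0.4444, 0.2063], E[r] = 0.2381, γ^t·E[r] = 0.126536, running G = 2.249392
t=7: π = [0.3492, 0.4444, 0.2063], E[r] = 0.2381, γ^t·E[r] = 0.113880, running G = 2.363272
t=8: π = [0.3492, 0.4444, 0.2063], E[r] = 0.2381, γ^t·E[r] = 0.102492, running G = 2.465765

G = 2.4658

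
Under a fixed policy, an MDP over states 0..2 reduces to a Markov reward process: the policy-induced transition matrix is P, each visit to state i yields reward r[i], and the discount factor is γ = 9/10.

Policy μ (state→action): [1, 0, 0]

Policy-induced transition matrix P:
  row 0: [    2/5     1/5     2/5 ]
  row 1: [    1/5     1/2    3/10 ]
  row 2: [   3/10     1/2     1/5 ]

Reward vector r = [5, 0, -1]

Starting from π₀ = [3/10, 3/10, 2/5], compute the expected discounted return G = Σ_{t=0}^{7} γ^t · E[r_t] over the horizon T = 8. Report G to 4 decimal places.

G = 6.5152

t=0: π = [0.3000, 0.3000, 0.4000], E[r] = 1.1000, γ^t·E[r] = 1.100000, running G = 1.100000
t=1: π = [0.3000, 0.4100, 0.2900], E[r] = 1.2100, γ^t·E[r] = 1.089000, running G = 2.189000
t=2: π = [0.2890, 0.4100, 0.3010], E[r] = 1.1440, γ^t·E[r] = 0.926640, running G = 3.115640
t=3: π = [0.2879, 0.4133, 0.2988], E[r] = 1.1407, γ^t·E[r] = 0.831570, running G = 3.947210
t=4: π = [0.2875, 0.4136, 0.2989], E[r] = 1.1384, γ^t·E[r] = 0.746898, running G = 4.694108
t=5: π = [0.2874, 0.4138, 0.2989], E[r] = 1.1381, γ^t·E[r] = 0.672013, running G = 5.366121
t=6: π = [0.2874, 0.4138, 0.2989], E[r] = 1.1380, γ^t·E[r] = 0.604757, running G = 5.970878
t=7: π = [0.2874, 0.4138, 0.2989], E[r] = 1.1379, γ^t·E[r] = 0.544272, running G = 6.515150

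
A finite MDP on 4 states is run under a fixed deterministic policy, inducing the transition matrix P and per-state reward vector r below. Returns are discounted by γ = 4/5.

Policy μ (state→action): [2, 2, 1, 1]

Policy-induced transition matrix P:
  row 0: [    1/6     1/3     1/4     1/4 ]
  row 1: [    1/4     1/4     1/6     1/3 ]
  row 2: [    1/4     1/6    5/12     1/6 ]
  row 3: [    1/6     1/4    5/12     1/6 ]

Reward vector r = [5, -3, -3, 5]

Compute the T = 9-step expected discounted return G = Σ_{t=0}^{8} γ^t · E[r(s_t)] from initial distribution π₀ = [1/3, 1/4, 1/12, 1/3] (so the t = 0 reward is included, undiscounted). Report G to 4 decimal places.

G = 3.9857

t=0: π = [0.3333, 0.2500, 0.0833, 0.3333], E[r] = 2.3333, γ^t·E[r] = 2.333333, running G = 2.333333
t=1: π = [0.1944, 0.2708, 0.2986, 0.2361], E[r] = 0.4444, γ^t·E[r] = 0.355556, running G = 2.688889
t=2: π = [0.2141, 0.2413, 0.3166, 0.2280], E[r] = 0.5370, γ^t·E[r] = 0.343704, running G = 3.032593
t=3: π = [0.2132, 0.2415, 0.3207, 0.2247], E[r] = 0.5031, γ^t·E[r] = 0.257580, running G = 3.290173
t=4: π = [0.2135, 0.2410, 0.3208, 0.2247], E[r] = 0.5055, γ^t·E[r] = 0.207039, running G = 3.497212
t=5: π = [0.2135, 0.2411, 0.3208, 0.2246], E[r] = 0.5049, γ^t·E[r] = 0.165459, running G = 3.662670
t=6: π = [0.2135, 0.2411, 0.3208, 0.2246], E[r] = 0.5050, γ^t·E[r] = 0.132381, running G = 3.795051
t=7: π = [0.2135, 0.2411, 0.3208, 0.2246], E[r] = 0.5050, γ^t·E[r] = 0.105903, running G = 3.900954
t=8: π = [0.2135, 0.2411, 0.3208, 0.2246], E[r] = 0.5050, γ^t·E[r] = 0.084723, running G = 3.985677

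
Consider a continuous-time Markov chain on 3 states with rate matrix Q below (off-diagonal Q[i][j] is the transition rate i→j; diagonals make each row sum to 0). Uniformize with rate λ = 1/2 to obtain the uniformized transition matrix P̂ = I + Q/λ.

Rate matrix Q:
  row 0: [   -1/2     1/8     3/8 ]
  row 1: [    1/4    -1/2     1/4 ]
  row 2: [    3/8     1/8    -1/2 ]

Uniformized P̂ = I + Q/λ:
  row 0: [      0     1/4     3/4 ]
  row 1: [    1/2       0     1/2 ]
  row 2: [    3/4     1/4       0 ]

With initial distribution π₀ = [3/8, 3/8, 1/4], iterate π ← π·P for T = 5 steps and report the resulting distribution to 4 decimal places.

t=0: π = [0.3750, 0.3750, 0.2500]
t=1: π = [0.3750, 0.1563, 0.4688]
t=2: π = [0.4297, 0.2109, 0.3594]
t=3: π = [0.3750, 0.1973, 0.4277]
t=4: π = [0.4194, 0.2007, 0.3799]
t=5: π = [0.3853, 0.1998, 0.4149]

π = [0.3853, 0.1998, 0.4149]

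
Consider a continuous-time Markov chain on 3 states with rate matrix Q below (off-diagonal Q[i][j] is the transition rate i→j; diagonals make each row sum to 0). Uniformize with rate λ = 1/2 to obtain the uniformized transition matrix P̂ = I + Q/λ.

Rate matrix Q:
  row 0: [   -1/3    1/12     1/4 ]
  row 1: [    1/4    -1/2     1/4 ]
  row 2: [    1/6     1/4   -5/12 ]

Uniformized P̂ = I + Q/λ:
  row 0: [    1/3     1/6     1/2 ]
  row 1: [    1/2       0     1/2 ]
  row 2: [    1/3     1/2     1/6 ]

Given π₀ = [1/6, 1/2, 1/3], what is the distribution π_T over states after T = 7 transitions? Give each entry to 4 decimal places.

t=0: π = [0.1667, 0.5000, 0.3333]
t=1: π = [0.4167, 0.1944, 0.3889]
t=2: π = [0.3657, 0.2639, 0.3704]
t=3: π = [0.3773, 0.2461, 0.3765]
t=4: π = [0.3744, 0.2512, 0.3745]
t=5: π = [0.3752, 0.2496, 0.3752]
t=6: π = [0.3749, 0.2501, 0.3749]
t=7: π = [0.3750, 0.2500, 0.3750]

π = [0.3750, 0.2500, 0.3750]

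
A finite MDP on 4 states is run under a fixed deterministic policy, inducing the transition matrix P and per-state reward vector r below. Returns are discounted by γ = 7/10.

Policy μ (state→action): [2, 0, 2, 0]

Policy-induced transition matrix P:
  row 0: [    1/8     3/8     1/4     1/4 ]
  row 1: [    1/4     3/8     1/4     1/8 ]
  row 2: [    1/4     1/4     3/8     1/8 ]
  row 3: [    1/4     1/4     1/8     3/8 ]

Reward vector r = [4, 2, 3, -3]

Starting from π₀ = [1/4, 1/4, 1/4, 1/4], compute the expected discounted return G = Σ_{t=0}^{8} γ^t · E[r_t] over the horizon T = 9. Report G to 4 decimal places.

t=0: π = [0.2500, 0.2500, 0.2500, 0.2500], E[r] = 1.5000, γ^t·E[r] = 1.500000, running G = 1.500000
t=1: π = [0.2188, 0.3125, 0.2500, 0.2188], E[r] = 1.5938, γ^t·E[r] = 1.115625, running G = 2.615625
t=2: π = [0.2227, 0.3164, 0.2539, 0.2070], E[r] = 1.6641, γ^t·E[r] = 0.815391, running G = 3.431016
t=3: π = [0.2222, 0.3174, 0.2559, 0.2046], E[r] = 1.6772, γ^t·E[r] = 0.575295, running G = 4.006311
t=4: π = [0.2222, 0.3174, 0.2564, 0.2039], E[r] = 1.6813, γ^t·E[r] = 0.403674, running G = 4.409985
t=5: π = [0.2222, 0.3175, 0.2566, 0.2038], E[r] = 1.6822, γ^t·E[r] = 0.282730, running G = 4.692715
t=6: π = [0.2222, 0.3175, 0.2566, 0.2037], E[r] = 1.6825, γ^t·E[r] = 0.197940, running G = 4.890654
t=7: π = [0.2222, 0.3175, 0.2566, 0.2037], E[r] = 1.6825, γ^t·E[r] = 0.138563, running G = 5.029217
t=8: π = [0.2222, 0.3175, 0.2566, 0.2037], E[r] = 1.6825, γ^t·E[r] = 0.096995, running G = 5.126212

G = 5.1262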